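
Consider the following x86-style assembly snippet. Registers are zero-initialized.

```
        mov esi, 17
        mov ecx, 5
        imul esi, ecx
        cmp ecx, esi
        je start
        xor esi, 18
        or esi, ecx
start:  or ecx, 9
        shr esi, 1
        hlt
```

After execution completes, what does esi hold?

35

mov esi, 17 → esi=17
mov ecx, 5 → ecx=5
imul esi, ecx → esi=17*5=85
cmp ecx, esi  (cmp 5,85)
je start: not taken
xor esi, 18 → esi=85^18=71
or esi, ecx → esi=71|5=71
or ecx, 9 → ecx=5|9=13
shr esi, 1 → esi=71>>1=35
halt.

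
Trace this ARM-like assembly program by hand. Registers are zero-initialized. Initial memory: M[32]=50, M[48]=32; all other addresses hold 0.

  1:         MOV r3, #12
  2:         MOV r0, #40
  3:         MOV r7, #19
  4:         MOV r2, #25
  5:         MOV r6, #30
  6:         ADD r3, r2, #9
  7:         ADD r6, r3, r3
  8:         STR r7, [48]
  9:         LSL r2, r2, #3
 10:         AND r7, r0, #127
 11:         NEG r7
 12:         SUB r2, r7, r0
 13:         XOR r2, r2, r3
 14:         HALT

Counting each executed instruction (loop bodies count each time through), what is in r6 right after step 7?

r3=12
r0=40
r7=19
r2=25
r6=30
r3=25+9=34
r6=34+34=68
After step 7: r6 = 68.

68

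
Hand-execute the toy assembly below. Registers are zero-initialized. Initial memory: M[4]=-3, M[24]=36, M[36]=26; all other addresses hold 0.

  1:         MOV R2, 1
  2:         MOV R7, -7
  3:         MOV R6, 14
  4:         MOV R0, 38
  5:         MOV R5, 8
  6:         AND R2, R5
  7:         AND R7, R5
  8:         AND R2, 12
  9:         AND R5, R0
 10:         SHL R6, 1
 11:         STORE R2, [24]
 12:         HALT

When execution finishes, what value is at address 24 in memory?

after MOV R2, 1: R2=1
after MOV R7, -7: R7=-7
after MOV R6, 14: R6=14
after MOV R0, 38: R0=38
after MOV R5, 8: R5=8
after AND R2, R5: R2=1&8=0
after AND R7, R5: R7=(-7)&8=8
after AND R2, 12: R2=0&12=0
after AND R5, R0: R5=8&38=0
after SHL R6, 1: R6=14<<1=28
STORE R2, [24] → M[24]=0
halt.

0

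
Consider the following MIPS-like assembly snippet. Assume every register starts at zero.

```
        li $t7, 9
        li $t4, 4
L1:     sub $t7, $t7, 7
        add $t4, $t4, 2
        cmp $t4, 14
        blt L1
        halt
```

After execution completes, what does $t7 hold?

li $t7, 9 → $t7=9
li $t4, 4 → $t4=4
sub $t7, $t7, 7 → $t7=9-7=2
add $t4, $t4, 2 → $t4=4+2=6
cmp $t4, 14  (cmp 6,14)
blt L1: taken
sub $t7, $t7, 7 → $t7=2-7=-5
add $t4, $t4, 2 → $t4=6+2=8
cmp $t4, 14  (cmp 8,14)
blt L1: taken
sub $t7, $t7, 7 → $t7=(-5)-7=-12
add $t4, $t4, 2 → $t4=8+2=10
cmp $t4, 14  (cmp 10,14)
blt L1: taken
sub $t7, $t7, 7 → $t7=(-12)-7=-19
add $t4, $t4, 2 → $t4=10+2=12
cmp $t4, 14  (cmp 12,14)
blt L1: taken
sub $t7, $t7, 7 → $t7=(-19)-7=-26
add $t4, $t4, 2 → $t4=12+2=14
cmp $t4, 14  (cmp 14,14)
blt L1: not taken
halt.

-26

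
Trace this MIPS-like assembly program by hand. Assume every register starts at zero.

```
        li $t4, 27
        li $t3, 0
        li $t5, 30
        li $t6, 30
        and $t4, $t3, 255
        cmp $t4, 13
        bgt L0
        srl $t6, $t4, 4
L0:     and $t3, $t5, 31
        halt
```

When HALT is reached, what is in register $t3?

30

li $t4, 27 → $t4=27
li $t3, 0 → $t3=0
li $t5, 30 → $t5=30
li $t6, 30 → $t6=30
and $t4, $t3, 255 → $t4=0&255=0
cmp $t4, 13  (cmp 0,13)
bgt L0: not taken
srl $t6, $t4, 4 → $t6=0>>4=0
and $t3, $t5, 31 → $t3=30&31=30
halt.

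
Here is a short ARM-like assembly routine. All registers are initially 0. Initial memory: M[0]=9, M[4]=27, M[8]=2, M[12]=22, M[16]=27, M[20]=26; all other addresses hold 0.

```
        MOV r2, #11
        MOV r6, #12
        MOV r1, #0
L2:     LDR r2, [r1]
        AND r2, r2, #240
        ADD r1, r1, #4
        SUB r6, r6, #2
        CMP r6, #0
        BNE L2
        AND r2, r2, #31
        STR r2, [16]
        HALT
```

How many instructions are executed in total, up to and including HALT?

42

after MOV r2, #11: r2=11
after MOV r6, #12: r6=12
after MOV r1, #0: r1=0
after LDR r2, [r1]: r2=M[0]=9
after AND r2, r2, #240: r2=9&240=0
after ADD r1, r1, #4: r1=0+4=4
after SUB r6, r6, #2: r6=12-2=10
CMP r6, #0  (cmp 10,0)
BNE L2: taken
after LDR r2, [r1]: r2=M[4]=27
after AND r2, r2, #240: r2=27&240=16
after ADD r1, r1, #4: r1=4+4=8
after SUB r6, r6, #2: r6=10-2=8
CMP r6, #0  (cmp 8,0)
BNE L2: taken
after LDR r2, [r1]: r2=M[8]=2
after AND r2, r2, #240: r2=2&240=0
after ADD r1, r1, #4: r1=8+4=12
after SUB r6, r6, #2: r6=8-2=6
CMP r6, #0  (cmp 6,0)
BNE L2: taken
after LDR r2, [r1]: r2=M[12]=22
after AND r2, r2, #240: r2=22&240=16
after ADD r1, r1, #4: r1=12+4=16
after SUB r6, r6, #2: r6=6-2=4
CMP r6, #0  (cmp 4,0)
BNE L2: taken
after LDR r2, [r1]: r2=M[16]=27
after AND r2, r2, #240: r2=27&240=16
after ADD r1, r1, #4: r1=16+4=20
after SUB r6, r6, #2: r6=4-2=2
CMP r6, #0  (cmp 2,0)
BNE L2: taken
after LDR r2, [r1]: r2=M[20]=26
after AND r2, r2, #240: r2=26&240=16
after ADD r1, r1, #4: r1=20+4=24
after SUB r6, r6, #2: r6=2-2=0
CMP r6, #0  (cmp 0,0)
BNE L2: not taken
after AND r2, r2, #31: r2=16&31=16
STR r2, [16] → M[16]=16
halt.
Total executed instructions: 42.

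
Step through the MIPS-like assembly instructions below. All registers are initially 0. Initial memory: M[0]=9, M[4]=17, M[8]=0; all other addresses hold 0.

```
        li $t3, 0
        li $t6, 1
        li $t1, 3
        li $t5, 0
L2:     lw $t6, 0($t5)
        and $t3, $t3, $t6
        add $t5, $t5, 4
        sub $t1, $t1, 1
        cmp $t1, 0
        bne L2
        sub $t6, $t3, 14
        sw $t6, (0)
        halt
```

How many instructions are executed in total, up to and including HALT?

after li $t3, 0: $t3=0
after li $t6, 1: $t6=1
after li $t1, 3: $t1=3
after li $t5, 0: $t5=0
after lw $t6, 0($t5): $t6=M[0]=9
after and $t3, $t3, $t6: $t3=0&9=0
after add $t5, $t5, 4: $t5=0+4=4
after sub $t1, $t1, 1: $t1=3-1=2
cmp $t1, 0  (cmp 2,0)
bne L2: taken
after lw $t6, 0($t5): $t6=M[4]=17
after and $t3, $t3, $t6: $t3=0&17=0
after add $t5, $t5, 4: $t5=4+4=8
after sub $t1, $t1, 1: $t1=2-1=1
cmp $t1, 0  (cmp 1,0)
bne L2: taken
after lw $t6, 0($t5): $t6=M[8]=0
after and $t3, $t3, $t6: $t3=0&0=0
after add $t5, $t5, 4: $t5=8+4=12
after sub $t1, $t1, 1: $t1=1-1=0
cmp $t1, 0  (cmp 0,0)
bne L2: not taken
after sub $t6, $t3, 14: $t6=0-14=-14
sw $t6, (0) → M[0]=-14
halt.
Total executed instructions: 25.

25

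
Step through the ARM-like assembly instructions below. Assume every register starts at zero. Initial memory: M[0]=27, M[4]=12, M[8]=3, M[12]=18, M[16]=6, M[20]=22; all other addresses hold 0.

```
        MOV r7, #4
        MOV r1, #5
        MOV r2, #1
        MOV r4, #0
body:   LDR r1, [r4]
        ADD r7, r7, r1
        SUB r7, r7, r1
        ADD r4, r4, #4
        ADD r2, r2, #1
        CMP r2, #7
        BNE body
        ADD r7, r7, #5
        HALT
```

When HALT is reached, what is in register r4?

24

r7=4
r1=5
r2=1
r4=0
r1=M[0]=27
r7=4+27=31
r7=31-27=4
r4=0+4=4
r2=1+1=2
CMP r2, #7  (cmp 2,7)
BNE body: taken
r1=M[4]=12
r7=4+12=16
r7=16-12=4
r4=4+4=8
r2=2+1=3
CMP r2, #7  (cmp 3,7)
BNE body: taken
r1=M[8]=3
r7=4+3=7
r7=7-3=4
r4=8+4=12
r2=3+1=4
CMP r2, #7  (cmp 4,7)
BNE body: taken
r1=M[12]=18
r7=4+18=22
r7=22-18=4
r4=12+4=16
r2=4+1=5
CMP r2, #7  (cmp 5,7)
BNE body: taken
r1=M[16]=6
r7=4+6=10
r7=10-6=4
r4=16+4=20
r2=5+1=6
CMP r2, #7  (cmp 6,7)
BNE body: taken
r1=M[20]=22
r7=4+22=26
r7=26-22=4
r4=20+4=24
r2=6+1=7
CMP r2, #7  (cmp 7,7)
BNE body: not taken
r7=4+5=9
halt.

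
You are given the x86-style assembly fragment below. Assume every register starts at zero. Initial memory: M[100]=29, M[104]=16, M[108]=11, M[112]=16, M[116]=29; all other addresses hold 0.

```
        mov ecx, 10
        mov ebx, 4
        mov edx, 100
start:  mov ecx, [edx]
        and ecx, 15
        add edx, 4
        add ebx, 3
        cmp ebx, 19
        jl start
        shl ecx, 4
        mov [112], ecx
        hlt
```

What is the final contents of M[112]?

208

mov ecx, 10 → ecx=10
mov ebx, 4 → ebx=4
mov edx, 100 → edx=100
mov ecx, [edx] → ecx=M[100]=29
and ecx, 15 → ecx=29&15=13
add edx, 4 → edx=100+4=104
add ebx, 3 → ebx=4+3=7
cmp ebx, 19  (cmp 7,19)
jl start: taken
mov ecx, [edx] → ecx=M[104]=16
and ecx, 15 → ecx=16&15=0
add edx, 4 → edx=104+4=108
add ebx, 3 → ebx=7+3=10
cmp ebx, 19  (cmp 10,19)
jl start: taken
mov ecx, [edx] → ecx=M[108]=11
and ecx, 15 → ecx=11&15=11
add edx, 4 → edx=108+4=112
add ebx, 3 → ebx=10+3=13
cmp ebx, 19  (cmp 13,19)
jl start: taken
mov ecx, [edx] → ecx=M[112]=16
and ecx, 15 → ecx=16&15=0
add edx, 4 → edx=112+4=116
add ebx, 3 → ebx=13+3=16
cmp ebx, 19  (cmp 16,19)
jl start: taken
mov ecx, [edx] → ecx=M[116]=29
and ecx, 15 → ecx=29&15=13
add edx, 4 → edx=116+4=120
add ebx, 3 → ebx=16+3=19
cmp ebx, 19  (cmp 19,19)
jl start: not taken
shl ecx, 4 → ecx=13<<4=208
mov [112], ecx → M[112]=208
halt.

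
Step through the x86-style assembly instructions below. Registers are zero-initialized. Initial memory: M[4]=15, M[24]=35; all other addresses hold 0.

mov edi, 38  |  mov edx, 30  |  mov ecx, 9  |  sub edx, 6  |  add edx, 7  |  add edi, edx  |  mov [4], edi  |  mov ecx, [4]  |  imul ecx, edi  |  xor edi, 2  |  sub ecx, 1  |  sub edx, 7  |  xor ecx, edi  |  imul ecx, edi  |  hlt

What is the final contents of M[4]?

mov edi, 38 → edi=38
mov edx, 30 → edx=30
mov ecx, 9 → ecx=9
sub edx, 6 → edx=30-6=24
add edx, 7 → edx=24+7=31
add edi, edx → edi=38+31=69
mov [4], edi → M[4]=69
mov ecx, [4] → ecx=M[4]=69
imul ecx, edi → ecx=69*69=4761
xor edi, 2 → edi=69^2=71
sub ecx, 1 → ecx=4761-1=4760
sub edx, 7 → edx=31-7=24
xor ecx, edi → ecx=4760^71=4831
imul ecx, edi → ecx=4831*71=343001
halt.

69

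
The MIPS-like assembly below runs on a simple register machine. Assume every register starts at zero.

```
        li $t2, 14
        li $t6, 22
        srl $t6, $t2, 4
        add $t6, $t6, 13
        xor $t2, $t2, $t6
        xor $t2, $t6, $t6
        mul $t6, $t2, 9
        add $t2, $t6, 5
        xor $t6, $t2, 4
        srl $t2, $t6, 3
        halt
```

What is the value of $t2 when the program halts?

$t2=14
$t6=22
$t6=14>>4=0
$t6=0+13=13
$t2=14^13=3
$t2=13^13=0
$t6=0*9=0
$t2=0+5=5
$t6=5^4=1
$t2=1>>3=0
halt.

0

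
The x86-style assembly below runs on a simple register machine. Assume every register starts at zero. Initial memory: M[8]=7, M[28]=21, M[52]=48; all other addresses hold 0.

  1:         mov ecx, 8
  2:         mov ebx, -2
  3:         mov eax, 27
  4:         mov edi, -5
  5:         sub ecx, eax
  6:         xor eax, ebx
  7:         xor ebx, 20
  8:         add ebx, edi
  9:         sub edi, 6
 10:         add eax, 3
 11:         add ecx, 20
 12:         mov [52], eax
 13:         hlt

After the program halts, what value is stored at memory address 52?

mov ecx, 8 → ecx=8
mov ebx, -2 → ebx=-2
mov eax, 27 → eax=27
mov edi, -5 → edi=-5
sub ecx, eax → ecx=8-27=-19
xor eax, ebx → eax=27^(-2)=-27
xor ebx, 20 → ebx=(-2)^20=-22
add ebx, edi → ebx=(-22)+(-5)=-27
sub edi, 6 → edi=(-5)-6=-11
add eax, 3 → eax=(-27)+3=-24
add ecx, 20 → ecx=(-19)+20=1
mov [52], eax → M[52]=-24
halt.

-24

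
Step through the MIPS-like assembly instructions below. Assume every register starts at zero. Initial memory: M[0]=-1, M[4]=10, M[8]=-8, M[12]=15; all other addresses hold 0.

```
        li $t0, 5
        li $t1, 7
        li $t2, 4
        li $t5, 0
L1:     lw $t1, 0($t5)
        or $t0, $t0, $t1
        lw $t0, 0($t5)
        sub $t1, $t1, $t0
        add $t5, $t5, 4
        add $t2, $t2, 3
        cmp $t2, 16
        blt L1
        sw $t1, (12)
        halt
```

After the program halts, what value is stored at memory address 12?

0

li $t0, 5 → $t0=5
li $t1, 7 → $t1=7
li $t2, 4 → $t2=4
li $t5, 0 → $t5=0
lw $t1, 0($t5) → $t1=M[0]=-1
or $t0, $t0, $t1 → $t0=5|(-1)=-1
lw $t0, 0($t5) → $t0=M[0]=-1
sub $t1, $t1, $t0 → $t1=(-1)-(-1)=0
add $t5, $t5, 4 → $t5=0+4=4
add $t2, $t2, 3 → $t2=4+3=7
cmp $t2, 16  (cmp 7,16)
blt L1: taken
lw $t1, 0($t5) → $t1=M[4]=10
or $t0, $t0, $t1 → $t0=(-1)|10=-1
lw $t0, 0($t5) → $t0=M[4]=10
sub $t1, $t1, $t0 → $t1=10-10=0
add $t5, $t5, 4 → $t5=4+4=8
add $t2, $t2, 3 → $t2=7+3=10
cmp $t2, 16  (cmp 10,16)
blt L1: taken
lw $t1, 0($t5) → $t1=M[8]=-8
or $t0, $t0, $t1 → $t0=10|(-8)=-6
lw $t0, 0($t5) → $t0=M[8]=-8
sub $t1, $t1, $t0 → $t1=(-8)-(-8)=0
add $t5, $t5, 4 → $t5=8+4=12
add $t2, $t2, 3 → $t2=10+3=13
cmp $t2, 16  (cmp 13,16)
blt L1: taken
lw $t1, 0($t5) → $t1=M[12]=15
or $t0, $t0, $t1 → $t0=(-8)|15=-1
lw $t0, 0($t5) → $t0=M[12]=15
sub $t1, $t1, $t0 → $t1=15-15=0
add $t5, $t5, 4 → $t5=12+4=16
add $t2, $t2, 3 → $t2=13+3=16
cmp $t2, 16  (cmp 16,16)
blt L1: not taken
sw $t1, (12) → M[12]=0
halt.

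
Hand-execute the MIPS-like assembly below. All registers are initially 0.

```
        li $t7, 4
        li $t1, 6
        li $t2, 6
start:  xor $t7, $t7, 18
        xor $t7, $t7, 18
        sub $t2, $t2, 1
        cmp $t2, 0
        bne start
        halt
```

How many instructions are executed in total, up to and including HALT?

$t7=4
$t1=6
$t2=6
$t7=4^18=22
$t7=22^18=4
$t2=6-1=5
cmp $t2, 0  (cmp 5,0)
bne start: taken
$t7=4^18=22
$t7=22^18=4
$t2=5-1=4
cmp $t2, 0  (cmp 4,0)
bne start: taken
$t7=4^18=22
$t7=22^18=4
$t2=4-1=3
cmp $t2, 0  (cmp 3,0)
bne start: taken
$t7=4^18=22
$t7=22^18=4
$t2=3-1=2
cmp $t2, 0  (cmp 2,0)
bne start: taken
$t7=4^18=22
$t7=22^18=4
$t2=2-1=1
cmp $t2, 0  (cmp 1,0)
bne start: taken
$t7=4^18=22
$t7=22^18=4
$t2=1-1=0
cmp $t2, 0  (cmp 0,0)
bne start: not taken
halt.
Total executed instructions: 34.

34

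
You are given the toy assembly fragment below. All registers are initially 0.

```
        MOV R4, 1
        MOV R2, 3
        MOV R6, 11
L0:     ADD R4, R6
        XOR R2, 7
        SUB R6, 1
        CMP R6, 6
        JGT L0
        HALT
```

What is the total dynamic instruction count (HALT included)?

29

R4=1
R2=3
R6=11
R4=1+11=12
R2=3^7=4
R6=11-1=10
CMP R6, 6  (cmp 10,6)
JGT L0: taken
R4=12+10=22
R2=4^7=3
R6=10-1=9
CMP R6, 6  (cmp 9,6)
JGT L0: taken
R4=22+9=31
R2=3^7=4
R6=9-1=8
CMP R6, 6  (cmp 8,6)
JGT L0: taken
R4=31+8=39
R2=4^7=3
R6=8-1=7
CMP R6, 6  (cmp 7,6)
JGT L0: taken
R4=39+7=46
R2=3^7=4
R6=7-1=6
CMP R6, 6  (cmp 6,6)
JGT L0: not taken
halt.
Total executed instructions: 29.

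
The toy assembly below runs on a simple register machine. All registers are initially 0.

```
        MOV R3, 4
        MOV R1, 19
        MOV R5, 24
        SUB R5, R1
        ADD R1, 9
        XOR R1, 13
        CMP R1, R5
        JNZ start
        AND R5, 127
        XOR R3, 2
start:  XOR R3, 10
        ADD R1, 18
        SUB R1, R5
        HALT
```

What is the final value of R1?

30

after MOV R3, 4: R3=4
after MOV R1, 19: R1=19
after MOV R5, 24: R5=24
after SUB R5, R1: R5=24-19=5
after ADD R1, 9: R1=19+9=28
after XOR R1, 13: R1=28^13=17
CMP R1, R5  (cmp 17,5)
JNZ start: taken
after XOR R3, 10: R3=4^10=14
after ADD R1, 18: R1=17+18=35
after SUB R1, R5: R1=35-5=30
halt.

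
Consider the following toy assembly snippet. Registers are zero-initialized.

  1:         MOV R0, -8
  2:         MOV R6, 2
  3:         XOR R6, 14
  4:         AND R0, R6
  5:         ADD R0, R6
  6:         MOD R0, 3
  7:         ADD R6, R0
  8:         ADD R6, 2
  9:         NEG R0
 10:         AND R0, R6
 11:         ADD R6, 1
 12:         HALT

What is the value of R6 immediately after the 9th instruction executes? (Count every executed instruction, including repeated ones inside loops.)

MOV R0, -8 → R0=-8
MOV R6, 2 → R6=2
XOR R6, 14 → R6=2^14=12
AND R0, R6 → R0=(-8)&12=8
ADD R0, R6 → R0=8+12=20
MOD R0, 3 → R0=20%3=2
ADD R6, R0 → R6=12+2=14
ADD R6, 2 → R6=14+2=16
NEG R0 → R0=-(2)=-2
After step 9: R6 = 16.

16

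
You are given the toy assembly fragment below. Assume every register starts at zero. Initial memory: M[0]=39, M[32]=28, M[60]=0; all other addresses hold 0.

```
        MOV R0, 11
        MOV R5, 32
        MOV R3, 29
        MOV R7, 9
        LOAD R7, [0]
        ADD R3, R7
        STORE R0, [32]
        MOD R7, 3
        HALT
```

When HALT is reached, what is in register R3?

68

R0=11
R5=32
R3=29
R7=9
R7=M[0]=39
R3=29+39=68
STORE R0, [32] → M[32]=11
R7=39%3=0
halt.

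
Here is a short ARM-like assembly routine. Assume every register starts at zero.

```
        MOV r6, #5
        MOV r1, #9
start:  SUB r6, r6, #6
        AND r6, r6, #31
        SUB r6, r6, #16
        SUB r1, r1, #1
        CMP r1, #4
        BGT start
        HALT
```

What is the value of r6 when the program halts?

-9

r6=5
r1=9
r6=5-6=-1
r6=(-1)&31=31
r6=31-16=15
r1=9-1=8
CMP r1, #4  (cmp 8,4)
BGT start: taken
r6=15-6=9
r6=9&31=9
r6=9-16=-7
r1=8-1=7
CMP r1, #4  (cmp 7,4)
BGT start: taken
r6=(-7)-6=-13
r6=(-13)&31=19
r6=19-16=3
r1=7-1=6
CMP r1, #4  (cmp 6,4)
BGT start: taken
r6=3-6=-3
r6=(-3)&31=29
r6=29-16=13
r1=6-1=5
CMP r1, #4  (cmp 5,4)
BGT start: taken
r6=13-6=7
r6=7&31=7
r6=7-16=-9
r1=5-1=4
CMP r1, #4  (cmp 4,4)
BGT start: not taken
halt.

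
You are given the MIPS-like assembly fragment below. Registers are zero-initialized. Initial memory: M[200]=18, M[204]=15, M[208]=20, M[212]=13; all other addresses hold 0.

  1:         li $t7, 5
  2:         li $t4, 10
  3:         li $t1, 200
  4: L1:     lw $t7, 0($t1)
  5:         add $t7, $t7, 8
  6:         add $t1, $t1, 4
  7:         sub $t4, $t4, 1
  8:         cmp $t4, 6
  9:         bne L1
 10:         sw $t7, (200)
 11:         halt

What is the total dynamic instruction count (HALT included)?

$t7=5
$t4=10
$t1=200
$t7=M[200]=18
$t7=18+8=26
$t1=200+4=204
$t4=10-1=9
cmp $t4, 6  (cmp 9,6)
bne L1: taken
$t7=M[204]=15
$t7=15+8=23
$t1=204+4=208
$t4=9-1=8
cmp $t4, 6  (cmp 8,6)
bne L1: taken
$t7=M[208]=20
$t7=20+8=28
$t1=208+4=212
$t4=8-1=7
cmp $t4, 6  (cmp 7,6)
bne L1: taken
$t7=M[212]=13
$t7=13+8=21
$t1=212+4=216
$t4=7-1=6
cmp $t4, 6  (cmp 6,6)
bne L1: not taken
sw $t7, (200) → M[200]=21
halt.
Total executed instructions: 29.

29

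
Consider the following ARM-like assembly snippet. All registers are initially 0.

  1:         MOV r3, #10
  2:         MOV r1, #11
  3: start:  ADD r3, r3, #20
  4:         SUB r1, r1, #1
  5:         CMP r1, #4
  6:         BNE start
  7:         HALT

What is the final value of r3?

r3=10
r1=11
r3=10+20=30
r1=11-1=10
CMP r1, #4  (cmp 10,4)
BNE start: taken
r3=30+20=50
r1=10-1=9
CMP r1, #4  (cmp 9,4)
BNE start: taken
r3=50+20=70
r1=9-1=8
CMP r1, #4  (cmp 8,4)
BNE start: taken
r3=70+20=90
r1=8-1=7
CMP r1, #4  (cmp 7,4)
BNE start: taken
r3=90+20=110
r1=7-1=6
CMP r1, #4  (cmp 6,4)
BNE start: taken
r3=110+20=130
r1=6-1=5
CMP r1, #4  (cmp 5,4)
BNE start: taken
r3=130+20=150
r1=5-1=4
CMP r1, #4  (cmp 4,4)
BNE start: not taken
halt.

150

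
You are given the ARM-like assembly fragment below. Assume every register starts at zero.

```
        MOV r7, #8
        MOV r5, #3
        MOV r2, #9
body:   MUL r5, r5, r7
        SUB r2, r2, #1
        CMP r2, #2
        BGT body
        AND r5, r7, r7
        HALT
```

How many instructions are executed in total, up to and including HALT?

MOV r7, #8 → r7=8
MOV r5, #3 → r5=3
MOV r2, #9 → r2=9
MUL r5, r5, r7 → r5=3*8=24
SUB r2, r2, #1 → r2=9-1=8
CMP r2, #2  (cmp 8,2)
BGT body: taken
MUL r5, r5, r7 → r5=24*8=192
SUB r2, r2, #1 → r2=8-1=7
CMP r2, #2  (cmp 7,2)
BGT body: taken
MUL r5, r5, r7 → r5=192*8=1536
SUB r2, r2, #1 → r2=7-1=6
CMP r2, #2  (cmp 6,2)
BGT body: taken
MUL r5, r5, r7 → r5=1536*8=12288
SUB r2, r2, #1 → r2=6-1=5
CMP r2, #2  (cmp 5,2)
BGT body: taken
MUL r5, r5, r7 → r5=12288*8=98304
SUB r2, r2, #1 → r2=5-1=4
CMP r2, #2  (cmp 4,2)
BGT body: taken
MUL r5, r5, r7 → r5=98304*8=786432
SUB r2, r2, #1 → r2=4-1=3
CMP r2, #2  (cmp 3,2)
BGT body: taken
MUL r5, r5, r7 → r5=786432*8=6291456
SUB r2, r2, #1 → r2=3-1=2
CMP r2, #2  (cmp 2,2)
BGT body: not taken
AND r5, r7, r7 → r5=8&8=8
halt.
Total executed instructions: 33.

33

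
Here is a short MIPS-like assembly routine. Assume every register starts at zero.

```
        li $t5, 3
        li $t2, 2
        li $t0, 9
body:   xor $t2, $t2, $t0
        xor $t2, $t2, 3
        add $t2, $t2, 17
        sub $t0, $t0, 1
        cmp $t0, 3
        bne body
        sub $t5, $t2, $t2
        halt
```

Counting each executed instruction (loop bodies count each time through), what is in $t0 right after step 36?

$t5=3
$t2=2
$t0=9
$t2=2^9=11
$t2=11^3=8
$t2=8+17=25
$t0=9-1=8
cmp $t0, 3  (cmp 8,3)
bne body: taken
$t2=25^8=17
$t2=17^3=18
$t2=18+17=35
$t0=8-1=7
cmp $t0, 3  (cmp 7,3)
bne body: taken
$t2=35^7=36
$t2=36^3=39
$t2=39+17=56
$t0=7-1=6
cmp $t0, 3  (cmp 6,3)
bne body: taken
$t2=56^6=62
$t2=62^3=61
$t2=61+17=78
$t0=6-1=5
cmp $t0, 3  (cmp 5,3)
bne body: taken
$t2=78^5=75
$t2=75^3=72
$t2=72+17=89
$t0=5-1=4
cmp $t0, 3  (cmp 4,3)
bne body: taken
$t2=89^4=93
$t2=93^3=94
$t2=94+17=111
After step 36: $t0 = 4.

4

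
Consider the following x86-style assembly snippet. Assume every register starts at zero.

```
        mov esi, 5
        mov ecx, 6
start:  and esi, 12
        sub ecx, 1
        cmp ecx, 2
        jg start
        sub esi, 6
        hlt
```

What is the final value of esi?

-2

mov esi, 5 → esi=5
mov ecx, 6 → ecx=6
and esi, 12 → esi=5&12=4
sub ecx, 1 → ecx=6-1=5
cmp ecx, 2  (cmp 5,2)
jg start: taken
and esi, 12 → esi=4&12=4
sub ecx, 1 → ecx=5-1=4
cmp ecx, 2  (cmp 4,2)
jg start: taken
and esi, 12 → esi=4&12=4
sub ecx, 1 → ecx=4-1=3
cmp ecx, 2  (cmp 3,2)
jg start: taken
and esi, 12 → esi=4&12=4
sub ecx, 1 → ecx=3-1=2
cmp ecx, 2  (cmp 2,2)
jg start: not taken
sub esi, 6 → esi=4-6=-2
halt.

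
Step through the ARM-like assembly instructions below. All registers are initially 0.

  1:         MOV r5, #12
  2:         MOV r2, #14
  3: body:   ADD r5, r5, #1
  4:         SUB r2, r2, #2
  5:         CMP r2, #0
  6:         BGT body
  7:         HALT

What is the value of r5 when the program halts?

r5=12
r2=14
r5=12+1=13
r2=14-2=12
CMP r2, #0  (cmp 12,0)
BGT body: taken
r5=13+1=14
r2=12-2=10
CMP r2, #0  (cmp 10,0)
BGT body: taken
r5=14+1=15
r2=10-2=8
CMP r2, #0  (cmp 8,0)
BGT body: taken
r5=15+1=16
r2=8-2=6
CMP r2, #0  (cmp 6,0)
BGT body: taken
r5=16+1=17
r2=6-2=4
CMP r2, #0  (cmp 4,0)
BGT body: taken
r5=17+1=18
r2=4-2=2
CMP r2, #0  (cmp 2,0)
BGT body: taken
r5=18+1=19
r2=2-2=0
CMP r2, #0  (cmp 0,0)
BGT body: not taken
halt.

19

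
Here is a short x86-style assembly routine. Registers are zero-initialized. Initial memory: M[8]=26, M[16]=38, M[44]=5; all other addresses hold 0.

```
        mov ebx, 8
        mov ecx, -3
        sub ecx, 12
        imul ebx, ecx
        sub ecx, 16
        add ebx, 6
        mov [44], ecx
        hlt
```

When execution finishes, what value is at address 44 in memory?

ebx=8
ecx=-3
ecx=(-3)-12=-15
ebx=8*(-15)=-120
ecx=(-15)-16=-31
ebx=(-120)+6=-114
mov [44], ecx → M[44]=-31
halt.

-31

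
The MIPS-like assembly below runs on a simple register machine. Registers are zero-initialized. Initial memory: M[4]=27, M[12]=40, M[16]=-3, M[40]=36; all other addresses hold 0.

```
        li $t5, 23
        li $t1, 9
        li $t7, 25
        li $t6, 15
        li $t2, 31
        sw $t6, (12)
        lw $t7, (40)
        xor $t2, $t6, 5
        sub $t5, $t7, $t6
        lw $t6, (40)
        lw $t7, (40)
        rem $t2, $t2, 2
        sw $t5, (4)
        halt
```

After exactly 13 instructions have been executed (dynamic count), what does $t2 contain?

$t5=23
$t1=9
$t7=25
$t6=15
$t2=31
sw $t6, (12) → M[12]=15
$t7=M[40]=36
$t2=15^5=10
$t5=36-15=21
$t6=M[40]=36
$t7=M[40]=36
$t2=10%2=0
sw $t5, (4) → M[4]=21
After step 13: $t2 = 0.

0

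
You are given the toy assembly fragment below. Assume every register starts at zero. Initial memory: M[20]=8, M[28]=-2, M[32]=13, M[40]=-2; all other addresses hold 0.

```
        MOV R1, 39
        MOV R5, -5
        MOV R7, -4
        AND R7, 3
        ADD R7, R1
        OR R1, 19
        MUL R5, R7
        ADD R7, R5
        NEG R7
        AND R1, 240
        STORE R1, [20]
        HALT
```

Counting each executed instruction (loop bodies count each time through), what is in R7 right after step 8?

-156

R1=39
R5=-5
R7=-4
R7=(-4)&3=0
R7=0+39=39
R1=39|19=55
R5=(-5)*39=-195
R7=39+(-195)=-156
After step 8: R7 = -156.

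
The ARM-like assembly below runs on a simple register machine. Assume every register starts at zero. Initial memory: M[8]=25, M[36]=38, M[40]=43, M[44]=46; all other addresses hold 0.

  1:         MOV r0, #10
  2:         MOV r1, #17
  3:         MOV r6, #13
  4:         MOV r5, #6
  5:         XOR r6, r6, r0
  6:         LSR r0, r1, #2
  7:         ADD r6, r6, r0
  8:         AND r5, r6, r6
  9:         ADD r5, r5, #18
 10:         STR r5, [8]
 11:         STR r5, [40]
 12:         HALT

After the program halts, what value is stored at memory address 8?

29

r0=10
r1=17
r6=13
r5=6
r6=13^10=7
r0=17>>2=4
r6=7+4=11
r5=11&11=11
r5=11+18=29
STR r5, [8] → M[8]=29
STR r5, [40] → M[40]=29
halt.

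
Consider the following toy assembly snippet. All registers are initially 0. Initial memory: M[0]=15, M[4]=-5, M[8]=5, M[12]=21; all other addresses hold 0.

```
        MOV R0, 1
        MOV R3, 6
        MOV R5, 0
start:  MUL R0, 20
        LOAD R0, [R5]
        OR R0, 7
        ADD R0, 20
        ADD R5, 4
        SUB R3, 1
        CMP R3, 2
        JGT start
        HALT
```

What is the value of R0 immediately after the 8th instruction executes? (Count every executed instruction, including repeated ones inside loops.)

R0=1
R3=6
R5=0
R0=1*20=20
R0=M[0]=15
R0=15|7=15
R0=15+20=35
R5=0+4=4
After step 8: R0 = 35.

35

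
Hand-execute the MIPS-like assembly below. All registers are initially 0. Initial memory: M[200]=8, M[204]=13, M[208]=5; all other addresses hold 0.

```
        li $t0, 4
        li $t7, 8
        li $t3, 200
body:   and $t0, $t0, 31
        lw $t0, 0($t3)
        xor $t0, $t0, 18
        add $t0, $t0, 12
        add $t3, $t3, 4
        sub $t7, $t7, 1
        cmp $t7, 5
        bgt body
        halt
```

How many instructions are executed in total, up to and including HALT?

after li $t0, 4: $t0=4
after li $t7, 8: $t7=8
after li $t3, 200: $t3=200
after and $t0, $t0, 31: $t0=4&31=4
after lw $t0, 0($t3): $t0=M[200]=8
after xor $t0, $t0, 18: $t0=8^18=26
after add $t0, $t0, 12: $t0=26+12=38
after add $t3, $t3, 4: $t3=200+4=204
after sub $t7, $t7, 1: $t7=8-1=7
cmp $t7, 5  (cmp 7,5)
bgt body: taken
after and $t0, $t0, 31: $t0=38&31=6
after lw $t0, 0($t3): $t0=M[204]=13
after xor $t0, $t0, 18: $t0=13^18=31
after add $t0, $t0, 12: $t0=31+12=43
after add $t3, $t3, 4: $t3=204+4=208
after sub $t7, $t7, 1: $t7=7-1=6
cmp $t7, 5  (cmp 6,5)
bgt body: taken
after and $t0, $t0, 31: $t0=43&31=11
after lw $t0, 0($t3): $t0=M[208]=5
after xor $t0, $t0, 18: $t0=5^18=23
after add $t0, $t0, 12: $t0=23+12=35
after add $t3, $t3, 4: $t3=208+4=212
after sub $t7, $t7, 1: $t7=6-1=5
cmp $t7, 5  (cmp 5,5)
bgt body: not taken
halt.
Total executed instructions: 28.

28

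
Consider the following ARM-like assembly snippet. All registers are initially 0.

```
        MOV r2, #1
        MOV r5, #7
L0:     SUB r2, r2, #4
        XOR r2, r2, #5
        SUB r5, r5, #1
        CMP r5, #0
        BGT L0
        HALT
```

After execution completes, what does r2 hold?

-56

r2=1
r5=7
r2=1-4=-3
r2=(-3)^5=-8
r5=7-1=6
CMP r5, #0  (cmp 6,0)
BGT L0: taken
r2=(-8)-4=-12
r2=(-12)^5=-15
r5=6-1=5
CMP r5, #0  (cmp 5,0)
BGT L0: taken
r2=(-15)-4=-19
r2=(-19)^5=-24
r5=5-1=4
CMP r5, #0  (cmp 4,0)
BGT L0: taken
r2=(-24)-4=-28
r2=(-28)^5=-31
r5=4-1=3
CMP r5, #0  (cmp 3,0)
BGT L0: taken
r2=(-31)-4=-35
r2=(-35)^5=-40
r5=3-1=2
CMP r5, #0  (cmp 2,0)
BGT L0: taken
r2=(-40)-4=-44
r2=(-44)^5=-47
r5=2-1=1
CMP r5, #0  (cmp 1,0)
BGT L0: taken
r2=(-47)-4=-51
r2=(-51)^5=-56
r5=1-1=0
CMP r5, #0  (cmp 0,0)
BGT L0: not taken
halt.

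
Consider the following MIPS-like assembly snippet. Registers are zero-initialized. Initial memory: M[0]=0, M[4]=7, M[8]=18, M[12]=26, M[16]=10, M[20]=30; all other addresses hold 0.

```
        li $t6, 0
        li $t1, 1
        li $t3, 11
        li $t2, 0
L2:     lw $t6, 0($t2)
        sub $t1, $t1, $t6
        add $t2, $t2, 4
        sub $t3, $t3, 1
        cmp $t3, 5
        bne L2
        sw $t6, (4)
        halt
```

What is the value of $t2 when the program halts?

24

after li $t6, 0: $t6=0
after li $t1, 1: $t1=1
after li $t3, 11: $t3=11
after li $t2, 0: $t2=0
after lw $t6, 0($t2): $t6=M[0]=0
after sub $t1, $t1, $t6: $t1=1-0=1
after add $t2, $t2, 4: $t2=0+4=4
after sub $t3, $t3, 1: $t3=11-1=10
cmp $t3, 5  (cmp 10,5)
bne L2: taken
after lw $t6, 0($t2): $t6=M[4]=7
after sub $t1, $t1, $t6: $t1=1-7=-6
after add $t2, $t2, 4: $t2=4+4=8
after sub $t3, $t3, 1: $t3=10-1=9
cmp $t3, 5  (cmp 9,5)
bne L2: taken
after lw $t6, 0($t2): $t6=M[8]=18
after sub $t1, $t1, $t6: $t1=(-6)-18=-24
after add $t2, $t2, 4: $t2=8+4=12
after sub $t3, $t3, 1: $t3=9-1=8
cmp $t3, 5  (cmp 8,5)
bne L2: taken
after lw $t6, 0($t2): $t6=M[12]=26
after sub $t1, $t1, $t6: $t1=(-24)-26=-50
after add $t2, $t2, 4: $t2=12+4=16
after sub $t3, $t3, 1: $t3=8-1=7
cmp $t3, 5  (cmp 7,5)
bne L2: taken
after lw $t6, 0($t2): $t6=M[16]=10
after sub $t1, $t1, $t6: $t1=(-50)-10=-60
after add $t2, $t2, 4: $t2=16+4=20
after sub $t3, $t3, 1: $t3=7-1=6
cmp $t3, 5  (cmp 6,5)
bne L2: taken
after lw $t6, 0($t2): $t6=M[20]=30
after sub $t1, $t1, $t6: $t1=(-60)-30=-90
after add $t2, $t2, 4: $t2=20+4=24
after sub $t3, $t3, 1: $t3=6-1=5
cmp $t3, 5  (cmp 5,5)
bne L2: not taken
sw $t6, (4) → M[4]=30
halt.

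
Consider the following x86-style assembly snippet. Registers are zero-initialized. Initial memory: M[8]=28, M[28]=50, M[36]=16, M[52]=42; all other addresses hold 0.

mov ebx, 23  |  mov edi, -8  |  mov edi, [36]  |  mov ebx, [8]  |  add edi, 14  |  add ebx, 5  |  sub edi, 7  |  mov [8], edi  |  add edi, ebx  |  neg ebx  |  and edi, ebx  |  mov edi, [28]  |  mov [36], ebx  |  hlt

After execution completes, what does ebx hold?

-33

ebx=23
edi=-8
edi=M[36]=16
ebx=M[8]=28
edi=16+14=30
ebx=28+5=33
edi=30-7=23
mov [8], edi → M[8]=23
edi=23+33=56
ebx=-(33)=-33
edi=56&(-33)=24
edi=M[28]=50
mov [36], ebx → M[36]=-33
halt.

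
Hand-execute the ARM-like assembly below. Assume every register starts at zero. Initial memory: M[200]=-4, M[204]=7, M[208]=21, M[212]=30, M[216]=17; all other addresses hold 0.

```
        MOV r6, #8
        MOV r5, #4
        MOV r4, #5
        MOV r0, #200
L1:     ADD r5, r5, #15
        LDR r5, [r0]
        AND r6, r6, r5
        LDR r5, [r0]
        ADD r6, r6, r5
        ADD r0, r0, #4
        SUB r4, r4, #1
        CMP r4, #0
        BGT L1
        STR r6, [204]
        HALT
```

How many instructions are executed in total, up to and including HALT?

after MOV r6, #8: r6=8
after MOV r5, #4: r5=4
after MOV r4, #5: r4=5
after MOV r0, #200: r0=200
after ADD r5, r5, #15: r5=4+15=19
after LDR r5, [r0]: r5=M[200]=-4
after AND r6, r6, r5: r6=8&(-4)=8
after LDR r5, [r0]: r5=M[200]=-4
after ADD r6, r6, r5: r6=8+(-4)=4
after ADD r0, r0, #4: r0=200+4=204
after SUB r4, r4, #1: r4=5-1=4
CMP r4, #0  (cmp 4,0)
BGT L1: taken
after ADD r5, r5, #15: r5=(-4)+15=11
after LDR r5, [r0]: r5=M[204]=7
after AND r6, r6, r5: r6=4&7=4
after LDR r5, [r0]: r5=M[204]=7
after ADD r6, r6, r5: r6=4+7=11
after ADD r0, r0, #4: r0=204+4=208
after SUB r4, r4, #1: r4=4-1=3
CMP r4, #0  (cmp 3,0)
BGT L1: taken
after ADD r5, r5, #15: r5=7+15=22
after LDR r5, [r0]: r5=M[208]=21
after AND r6, r6, r5: r6=11&21=1
after LDR r5, [r0]: r5=M[208]=21
after ADD r6, r6, r5: r6=1+21=22
after ADD r0, r0, #4: r0=208+4=212
after SUB r4, r4, #1: r4=3-1=2
CMP r4, #0  (cmp 2,0)
BGT L1: taken
after ADD r5, r5, #15: r5=21+15=36
after LDR r5, [r0]: r5=M[212]=30
after AND r6, r6, r5: r6=22&30=22
after LDR r5, [r0]: r5=M[212]=30
after ADD r6, r6, r5: r6=22+30=52
after ADD r0, r0, #4: r0=212+4=216
after SUB r4, r4, #1: r4=2-1=1
CMP r4, #0  (cmp 1,0)
BGT L1: taken
after ADD r5, r5, #15: r5=30+15=45
after LDR r5, [r0]: r5=M[216]=17
after AND r6, r6, r5: r6=52&17=16
after LDR r5, [r0]: r5=M[216]=17
after ADD r6, r6, r5: r6=16+17=33
after ADD r0, r0, #4: r0=216+4=220
after SUB r4, r4, #1: r4=1-1=0
CMP r4, #0  (cmp 0,0)
BGT L1: not taken
STR r6, [204] → M[204]=33
halt.
Total executed instructions: 51.

51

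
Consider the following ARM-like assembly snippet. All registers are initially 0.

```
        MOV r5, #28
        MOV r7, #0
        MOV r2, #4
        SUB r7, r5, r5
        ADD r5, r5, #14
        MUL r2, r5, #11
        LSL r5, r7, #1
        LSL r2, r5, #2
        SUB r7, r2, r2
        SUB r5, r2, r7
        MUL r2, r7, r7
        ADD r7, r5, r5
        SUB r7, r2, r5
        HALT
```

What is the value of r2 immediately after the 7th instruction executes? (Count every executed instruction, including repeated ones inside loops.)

462

MOV r5, #28 → r5=28
MOV r7, #0 → r7=0
MOV r2, #4 → r2=4
SUB r7, r5, r5 → r7=28-28=0
ADD r5, r5, #14 → r5=28+14=42
MUL r2, r5, #11 → r2=42*11=462
LSL r5, r7, #1 → r5=0<<1=0
After step 7: r2 = 462.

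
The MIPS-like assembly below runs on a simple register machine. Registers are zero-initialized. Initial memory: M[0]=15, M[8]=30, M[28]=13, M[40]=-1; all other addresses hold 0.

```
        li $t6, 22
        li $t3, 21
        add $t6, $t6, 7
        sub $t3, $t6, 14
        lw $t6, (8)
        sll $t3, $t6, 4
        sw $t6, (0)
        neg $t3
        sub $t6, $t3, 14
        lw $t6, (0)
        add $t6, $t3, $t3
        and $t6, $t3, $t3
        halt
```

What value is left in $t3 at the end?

-480

after li $t6, 22: $t6=22
after li $t3, 21: $t3=21
after add $t6, $t6, 7: $t6=22+7=29
after sub $t3, $t6, 14: $t3=29-14=15
after lw $t6, (8): $t6=M[8]=30
after sll $t3, $t6, 4: $t3=30<<4=480
sw $t6, (0) → M[0]=30
after neg $t3: $t3=-(480)=-480
after sub $t6, $t3, 14: $t6=(-480)-14=-494
after lw $t6, (0): $t6=M[0]=30
after add $t6, $t3, $t3: $t6=(-480)+(-480)=-960
after and $t6, $t3, $t3: $t6=(-480)&(-480)=-480
halt.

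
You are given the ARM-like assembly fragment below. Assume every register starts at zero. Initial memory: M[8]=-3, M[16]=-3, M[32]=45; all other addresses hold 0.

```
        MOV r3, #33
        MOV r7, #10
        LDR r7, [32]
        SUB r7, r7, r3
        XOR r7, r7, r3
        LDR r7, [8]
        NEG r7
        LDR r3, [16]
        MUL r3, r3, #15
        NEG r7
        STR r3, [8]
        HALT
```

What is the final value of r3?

-45

after MOV r3, #33: r3=33
after MOV r7, #10: r7=10
after LDR r7, [32]: r7=M[32]=45
after SUB r7, r7, r3: r7=45-33=12
after XOR r7, r7, r3: r7=12^33=45
after LDR r7, [8]: r7=M[8]=-3
after NEG r7: r7=-(-3)=3
after LDR r3, [16]: r3=M[16]=-3
after MUL r3, r3, #15: r3=(-3)*15=-45
after NEG r7: r7=-(3)=-3
STR r3, [8] → M[8]=-45
halt.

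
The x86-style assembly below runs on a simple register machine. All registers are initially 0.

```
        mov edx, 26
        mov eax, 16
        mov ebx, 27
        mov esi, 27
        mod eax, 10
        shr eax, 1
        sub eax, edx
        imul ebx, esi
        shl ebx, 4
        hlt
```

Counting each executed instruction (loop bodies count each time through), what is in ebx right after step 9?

edx=26
eax=16
ebx=27
esi=27
eax=16%10=6
eax=6>>1=3
eax=3-26=-23
ebx=27*27=729
ebx=729<<4=11664
After step 9: ebx = 11664.

11664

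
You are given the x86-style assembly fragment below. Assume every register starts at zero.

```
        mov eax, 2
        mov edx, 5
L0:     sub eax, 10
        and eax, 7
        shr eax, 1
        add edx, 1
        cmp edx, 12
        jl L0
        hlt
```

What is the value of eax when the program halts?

0

eax=2
edx=5
eax=2-10=-8
eax=(-8)&7=0
eax=0>>1=0
edx=5+1=6
cmp edx, 12  (cmp 6,12)
jl L0: taken
eax=0-10=-10
eax=(-10)&7=6
eax=6>>1=3
edx=6+1=7
cmp edx, 12  (cmp 7,12)
jl L0: taken
eax=3-10=-7
eax=(-7)&7=1
eax=1>>1=0
edx=7+1=8
cmp edx, 12  (cmp 8,12)
jl L0: taken
eax=0-10=-10
eax=(-10)&7=6
eax=6>>1=3
edx=8+1=9
cmp edx, 12  (cmp 9,12)
jl L0: taken
eax=3-10=-7
eax=(-7)&7=1
eax=1>>1=0
edx=9+1=10
cmp edx, 12  (cmp 10,12)
jl L0: taken
eax=0-10=-10
eax=(-10)&7=6
eax=6>>1=3
edx=10+1=11
cmp edx, 12  (cmp 11,12)
jl L0: taken
eax=3-10=-7
eax=(-7)&7=1
eax=1>>1=0
edx=11+1=12
cmp edx, 12  (cmp 12,12)
jl L0: not taken
halt.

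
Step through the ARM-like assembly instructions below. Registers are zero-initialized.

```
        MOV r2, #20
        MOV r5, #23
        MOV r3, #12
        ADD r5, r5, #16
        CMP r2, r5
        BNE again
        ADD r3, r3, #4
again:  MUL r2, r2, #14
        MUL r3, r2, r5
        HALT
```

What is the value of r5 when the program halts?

39

r2=20
r5=23
r3=12
r5=23+16=39
CMP r2, r5  (cmp 20,39)
BNE again: taken
r2=20*14=280
r3=280*39=10920
halt.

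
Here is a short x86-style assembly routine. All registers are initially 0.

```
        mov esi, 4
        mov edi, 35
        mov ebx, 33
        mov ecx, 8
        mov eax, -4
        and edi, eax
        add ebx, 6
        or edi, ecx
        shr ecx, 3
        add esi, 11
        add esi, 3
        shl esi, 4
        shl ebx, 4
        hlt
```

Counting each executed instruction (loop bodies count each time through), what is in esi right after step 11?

after mov esi, 4: esi=4
after mov edi, 35: edi=35
after mov ebx, 33: ebx=33
after mov ecx, 8: ecx=8
after mov eax, -4: eax=-4
after and edi, eax: edi=35&(-4)=32
after add ebx, 6: ebx=33+6=39
after or edi, ecx: edi=32|8=40
after shr ecx, 3: ecx=8>>3=1
after add esi, 11: esi=4+11=15
after add esi, 3: esi=15+3=18
After step 11: esi = 18.

18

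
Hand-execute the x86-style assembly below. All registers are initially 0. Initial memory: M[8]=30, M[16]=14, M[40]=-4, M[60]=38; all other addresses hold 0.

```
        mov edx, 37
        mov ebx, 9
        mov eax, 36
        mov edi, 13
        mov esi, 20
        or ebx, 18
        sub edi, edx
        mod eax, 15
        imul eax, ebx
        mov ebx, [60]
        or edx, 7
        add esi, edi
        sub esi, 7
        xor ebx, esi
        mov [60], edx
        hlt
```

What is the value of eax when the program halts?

162

mov edx, 37 → edx=37
mov ebx, 9 → ebx=9
mov eax, 36 → eax=36
mov edi, 13 → edi=13
mov esi, 20 → esi=20
or ebx, 18 → ebx=9|18=27
sub edi, edx → edi=13-37=-24
mod eax, 15 → eax=36%15=6
imul eax, ebx → eax=6*27=162
mov ebx, [60] → ebx=M[60]=38
or edx, 7 → edx=37|7=39
add esi, edi → esi=20+(-24)=-4
sub esi, 7 → esi=(-4)-7=-11
xor ebx, esi → ebx=38^(-11)=-45
mov [60], edx → M[60]=39
halt.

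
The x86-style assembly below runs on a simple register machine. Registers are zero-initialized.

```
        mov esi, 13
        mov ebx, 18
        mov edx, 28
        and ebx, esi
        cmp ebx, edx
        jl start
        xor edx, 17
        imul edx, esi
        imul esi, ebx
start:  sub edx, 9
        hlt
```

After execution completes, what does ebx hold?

mov esi, 13 → esi=13
mov ebx, 18 → ebx=18
mov edx, 28 → edx=28
and ebx, esi → ebx=18&13=0
cmp ebx, edx  (cmp 0,28)
jl start: taken
sub edx, 9 → edx=28-9=19
halt.

0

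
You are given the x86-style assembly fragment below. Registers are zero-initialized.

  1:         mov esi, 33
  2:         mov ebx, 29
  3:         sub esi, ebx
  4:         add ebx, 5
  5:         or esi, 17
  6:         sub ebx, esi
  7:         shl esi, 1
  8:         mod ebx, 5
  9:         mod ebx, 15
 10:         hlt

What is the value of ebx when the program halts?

after mov esi, 33: esi=33
after mov ebx, 29: ebx=29
after sub esi, ebx: esi=33-29=4
after add ebx, 5: ebx=29+5=34
after or esi, 17: esi=4|17=21
after sub ebx, esi: ebx=34-21=13
after shl esi, 1: esi=21<<1=42
after mod ebx, 5: ebx=13%5=3
after mod ebx, 15: ebx=3%15=3
halt.

3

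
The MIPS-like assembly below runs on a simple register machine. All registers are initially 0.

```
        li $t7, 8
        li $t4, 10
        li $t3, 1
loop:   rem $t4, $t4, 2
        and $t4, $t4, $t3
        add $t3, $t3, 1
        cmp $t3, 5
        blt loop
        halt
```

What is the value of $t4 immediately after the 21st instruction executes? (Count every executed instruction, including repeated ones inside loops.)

$t7=8
$t4=10
$t3=1
$t4=10%2=0
$t4=0&1=0
$t3=1+1=2
cmp $t3, 5  (cmp 2,5)
blt loop: taken
$t4=0%2=0
$t4=0&2=0
$t3=2+1=3
cmp $t3, 5  (cmp 3,5)
blt loop: taken
$t4=0%2=0
$t4=0&3=0
$t3=3+1=4
cmp $t3, 5  (cmp 4,5)
blt loop: taken
$t4=0%2=0
$t4=0&4=0
$t3=4+1=5
After step 21: $t4 = 0.

0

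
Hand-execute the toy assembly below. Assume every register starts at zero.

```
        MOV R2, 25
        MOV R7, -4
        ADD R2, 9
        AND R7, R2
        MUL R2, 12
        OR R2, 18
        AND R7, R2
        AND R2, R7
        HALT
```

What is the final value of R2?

0

after MOV R2, 25: R2=25
after MOV R7, -4: R7=-4
after ADD R2, 9: R2=25+9=34
after AND R7, R2: R7=(-4)&34=32
after MUL R2, 12: R2=34*12=408
after OR R2, 18: R2=408|18=410
after AND R7, R2: R7=32&410=0
after AND R2, R7: R2=410&0=0
halt.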